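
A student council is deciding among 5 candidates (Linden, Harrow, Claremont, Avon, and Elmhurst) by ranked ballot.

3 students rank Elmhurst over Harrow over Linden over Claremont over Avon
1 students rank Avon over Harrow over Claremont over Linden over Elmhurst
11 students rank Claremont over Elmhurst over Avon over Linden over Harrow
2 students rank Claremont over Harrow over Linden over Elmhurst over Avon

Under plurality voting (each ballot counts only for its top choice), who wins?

First-place vote totals:
  Linden: 0
  Harrow: 0
  Claremont: 13
  Avon: 1
  Elmhurst: 3
Claremont has the most first-place votes.

Claremont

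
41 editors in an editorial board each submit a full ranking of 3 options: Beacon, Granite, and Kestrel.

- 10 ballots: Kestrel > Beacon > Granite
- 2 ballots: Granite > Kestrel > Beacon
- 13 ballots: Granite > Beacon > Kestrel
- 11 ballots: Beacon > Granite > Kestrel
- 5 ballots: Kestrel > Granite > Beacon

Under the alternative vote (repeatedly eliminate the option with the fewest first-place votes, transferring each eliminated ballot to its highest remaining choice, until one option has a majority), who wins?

Round 1: Granite 15, Kestrel 15, Beacon 11. Beacon has the fewest and is eliminated.
Round 2: Granite 26, Kestrel 15. Granite has a majority.

Granite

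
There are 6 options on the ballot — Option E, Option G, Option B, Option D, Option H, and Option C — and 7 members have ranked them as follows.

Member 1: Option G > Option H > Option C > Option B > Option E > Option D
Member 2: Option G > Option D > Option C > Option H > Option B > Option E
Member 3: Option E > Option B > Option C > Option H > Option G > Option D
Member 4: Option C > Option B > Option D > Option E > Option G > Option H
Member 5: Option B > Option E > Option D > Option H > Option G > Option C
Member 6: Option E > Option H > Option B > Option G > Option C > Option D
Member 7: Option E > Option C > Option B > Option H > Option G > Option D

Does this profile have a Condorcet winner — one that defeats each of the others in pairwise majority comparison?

Head-to-head results (7 voters total):
Option E vs Option G: Option E wins 5–2.
Option E vs Option B: Option B wins 4–3.
Option E vs Option D: Option E wins 5–2.
Option E vs Option H: Option E wins 5–2.
Option E vs Option C: Option E wins 4–3.
Option G vs Option B: Option B wins 5–2.
Option G vs Option D: Option G wins 5–2.
Option G vs Option H: Option H wins 4–3.
Option G vs Option C: Option G wins 4–3.
Option B vs Option D: Option B wins 6–1.
Option B vs Option H: Option B wins 4–3.
Option B vs Option C: Option C wins 4–3.
Option D vs Option H: Option H wins 4–3.
Option D vs Option C: Option C wins 5–2.
Option H vs Option C: Option C wins 4–3.
No candidate beats all others: Option E beats Option C beats Option B beats Option E, a majority cycle.

No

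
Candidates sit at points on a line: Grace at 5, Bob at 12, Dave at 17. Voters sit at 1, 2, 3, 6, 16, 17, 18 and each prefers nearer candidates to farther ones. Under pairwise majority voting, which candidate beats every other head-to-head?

Grace

With single-peaked preferences on a line, the Condorcet winner is the candidate closest to the median voter.
The median voter (position 6) is closest to Grace at 5.
Check: Grace vs Dave — voters closer to Grace: 4 of 7.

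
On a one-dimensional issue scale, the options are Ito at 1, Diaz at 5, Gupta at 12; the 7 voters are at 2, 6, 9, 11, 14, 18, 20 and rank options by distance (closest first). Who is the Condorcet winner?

With single-peaked preferences on a line, the Condorcet winner is the candidate closest to the median voter.
The median voter (position 11) is closest to Gupta at 12.
Check: Gupta vs Ito — voters closer to Gupta: 5 of 7.

Gupta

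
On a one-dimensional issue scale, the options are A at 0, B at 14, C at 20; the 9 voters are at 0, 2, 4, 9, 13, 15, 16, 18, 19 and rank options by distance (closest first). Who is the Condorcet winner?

B

With single-peaked preferences on a line, the Condorcet winner is the candidate closest to the median voter.
The median voter (position 13) is closest to B at 14.
Check: B vs C — voters closer to B: 7 of 9.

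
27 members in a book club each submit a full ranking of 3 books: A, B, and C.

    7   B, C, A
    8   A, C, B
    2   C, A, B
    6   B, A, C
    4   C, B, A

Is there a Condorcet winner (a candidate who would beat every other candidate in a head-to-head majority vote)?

Head-to-head results (27 voters total):
A vs B: B wins 17–10.
A vs C: A wins 14–13.
B vs C: C wins 14–13.
No candidate beats all others: A beats C beats B beats A, a majority cycle.

No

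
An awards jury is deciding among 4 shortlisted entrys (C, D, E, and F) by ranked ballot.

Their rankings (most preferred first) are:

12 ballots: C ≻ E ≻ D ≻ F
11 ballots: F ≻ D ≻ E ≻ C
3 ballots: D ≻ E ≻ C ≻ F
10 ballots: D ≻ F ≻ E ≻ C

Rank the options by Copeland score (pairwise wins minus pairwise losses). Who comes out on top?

D

Pairwise results:
  C vs D: D wins 24–12.
  C vs E: E wins 24–12.
  C vs F: F wins 21–15.
  D vs E: D wins 24–12.
  D vs F: D wins 25–11.
  E vs F: F wins 21–15.
Copeland scores (wins − losses):
  C: 0 − 3 = -3
  D: 3 − 0 = 3
  E: 1 − 2 = -1
  F: 2 − 1 = 1
D has the best Copeland score.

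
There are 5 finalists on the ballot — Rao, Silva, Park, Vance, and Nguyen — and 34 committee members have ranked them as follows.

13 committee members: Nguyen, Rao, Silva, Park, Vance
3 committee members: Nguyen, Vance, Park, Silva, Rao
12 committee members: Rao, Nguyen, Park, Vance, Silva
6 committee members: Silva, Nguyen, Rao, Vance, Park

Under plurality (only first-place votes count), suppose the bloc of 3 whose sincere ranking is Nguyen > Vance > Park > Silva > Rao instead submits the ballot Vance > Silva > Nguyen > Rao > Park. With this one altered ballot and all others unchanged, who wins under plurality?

Nguyen

First-place totals with the altered ballot: Rao 12, Silva 6, Park 0, Vance 3, Nguyen 13.
The winner is unchanged: still Nguyen.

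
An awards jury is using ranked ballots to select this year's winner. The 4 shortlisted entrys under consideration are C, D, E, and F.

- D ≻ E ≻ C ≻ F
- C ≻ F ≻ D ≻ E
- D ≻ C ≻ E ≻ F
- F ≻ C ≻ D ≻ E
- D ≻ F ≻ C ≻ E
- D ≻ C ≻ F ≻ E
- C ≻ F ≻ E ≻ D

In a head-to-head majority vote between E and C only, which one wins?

C

Ballots ranking E above C: 1.
Ballots ranking C above E: 6.
C wins the head-to-head, 6–1.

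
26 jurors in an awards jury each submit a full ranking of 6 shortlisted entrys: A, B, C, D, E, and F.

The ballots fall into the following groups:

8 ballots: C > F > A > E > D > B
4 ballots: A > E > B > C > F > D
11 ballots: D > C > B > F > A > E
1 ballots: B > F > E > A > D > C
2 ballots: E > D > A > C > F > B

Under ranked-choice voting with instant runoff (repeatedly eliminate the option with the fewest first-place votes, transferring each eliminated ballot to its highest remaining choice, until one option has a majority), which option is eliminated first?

Round 1: D 11, C 8, A 4, E 2, B 1, F 0. F has the fewest and is eliminated.
Round 2: D 11, C 8, A 4, E 2, B 1. B has the fewest and is eliminated.
Round 3: D 11, C 8, A 4, E 3. E has the fewest and is eliminated.
Round 4: D 13, C 8, A 5. A has the fewest and is eliminated.
Round 5: D 14, C 12. D has a majority.

F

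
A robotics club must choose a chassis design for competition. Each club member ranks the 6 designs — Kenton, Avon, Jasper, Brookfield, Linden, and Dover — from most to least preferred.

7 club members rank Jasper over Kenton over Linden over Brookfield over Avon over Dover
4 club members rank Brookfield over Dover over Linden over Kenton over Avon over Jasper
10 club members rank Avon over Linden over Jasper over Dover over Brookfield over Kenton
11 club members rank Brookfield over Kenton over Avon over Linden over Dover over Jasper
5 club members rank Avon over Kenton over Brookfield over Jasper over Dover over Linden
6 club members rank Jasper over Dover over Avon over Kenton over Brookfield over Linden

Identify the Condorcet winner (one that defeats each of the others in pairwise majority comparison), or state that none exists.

Head-to-head results (43 voters total):
Kenton vs Avon: Kenton wins 22–21.
Kenton vs Jasper: Jasper wins 23–20.
Kenton vs Brookfield: Brookfield wins 25–18.
Kenton vs Linden: Kenton wins 29–14.
Kenton vs Dover: Kenton wins 23–20.
Avon vs Jasper: Avon wins 30–13.
Avon vs Brookfield: Brookfield wins 22–21.
Avon vs Linden: Avon wins 32–11.
Avon vs Dover: Avon wins 33–10.
Jasper vs Brookfield: Jasper wins 23–20.
Jasper vs Linden: Linden wins 25–18.
Jasper vs Dover: Jasper wins 28–15.
Brookfield vs Linden: Brookfield wins 26–17.
Brookfield vs Dover: Brookfield wins 27–16.
Linden vs Dover: Linden wins 28–15.
No candidate beats all others: Kenton beats Avon beats Jasper beats Kenton, a majority cycle.

No Condorcet winner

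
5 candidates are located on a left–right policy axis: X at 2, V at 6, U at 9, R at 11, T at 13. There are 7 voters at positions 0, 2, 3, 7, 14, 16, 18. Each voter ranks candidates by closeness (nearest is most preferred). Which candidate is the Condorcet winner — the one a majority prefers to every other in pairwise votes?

V

With single-peaked preferences on a line, the Condorcet winner is the candidate closest to the median voter.
The median voter (position 7) is closest to V at 6.
Check: V vs U — voters closer to V: 4 of 7.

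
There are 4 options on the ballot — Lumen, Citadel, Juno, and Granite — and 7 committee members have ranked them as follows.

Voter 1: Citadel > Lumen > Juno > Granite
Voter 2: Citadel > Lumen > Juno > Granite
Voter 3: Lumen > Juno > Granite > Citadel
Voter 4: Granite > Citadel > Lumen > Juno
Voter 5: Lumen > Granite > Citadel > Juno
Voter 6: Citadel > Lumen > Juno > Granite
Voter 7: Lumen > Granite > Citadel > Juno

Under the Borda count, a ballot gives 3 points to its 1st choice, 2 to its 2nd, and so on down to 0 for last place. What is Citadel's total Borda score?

Borda scores:
  Lumen: 2 + 2 + 3 + 1 + 3 + 2 + 3 = 16
  Citadel: 3 + 3 + 0 + 2 + 1 + 3 + 1 = 13
  Juno: 1 + 1 + 2 + 0 + 0 + 1 + 0 = 5
  Granite: 0 + 0 + 1 + 3 + 2 + 0 + 2 = 8

13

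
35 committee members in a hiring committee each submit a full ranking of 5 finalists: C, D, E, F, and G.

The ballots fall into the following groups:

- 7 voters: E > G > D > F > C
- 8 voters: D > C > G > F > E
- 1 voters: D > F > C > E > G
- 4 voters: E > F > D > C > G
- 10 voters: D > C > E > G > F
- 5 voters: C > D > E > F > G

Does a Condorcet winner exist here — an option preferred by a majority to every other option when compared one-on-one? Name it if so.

Head-to-head results (35 voters total):
C vs D: D wins 30–5.
C vs E: C wins 24–11.
C vs F: C wins 23–12.
C vs G: C wins 28–7.
D vs E: D wins 24–11.
D vs F: D wins 31–4.
D vs G: D wins 28–7.
E vs F: E wins 26–9.
E vs G: E wins 27–8.
F vs G: G wins 25–10.
D beats each rival — C (30–5), E (24–11), F (31–4), G (28–7) — so D is the Condorcet winner.

D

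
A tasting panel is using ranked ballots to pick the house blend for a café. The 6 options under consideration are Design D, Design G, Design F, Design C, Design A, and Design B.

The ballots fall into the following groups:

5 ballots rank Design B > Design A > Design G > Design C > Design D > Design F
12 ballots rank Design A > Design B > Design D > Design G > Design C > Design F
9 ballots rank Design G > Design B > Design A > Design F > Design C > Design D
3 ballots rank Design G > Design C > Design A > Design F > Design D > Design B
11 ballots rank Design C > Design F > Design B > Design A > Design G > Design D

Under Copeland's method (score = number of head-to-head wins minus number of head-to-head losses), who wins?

Pairwise results:
  Design D vs Design G: Design G wins 28–12.
  Design D vs Design F: Design F wins 23–17.
  Design D vs Design C: Design C wins 28–12.
  Design D vs Design A: Design A wins 40–0.
  Design D vs Design B: Design B wins 37–3.
  Design G vs Design F: Design G wins 29–11.
  Design G vs Design C: Design G wins 29–11.
  Design G vs Design A: Design A wins 28–12.
  Design G vs Design B: Design B wins 28–12.
  Design F vs Design C: Design C wins 31–9.
  Design F vs Design A: Design A wins 29–11.
  Design F vs Design B: Design B wins 26–14.
  Design C vs Design A: Design A wins 26–14.
  Design C vs Design B: Design B wins 26–14.
  Design A vs Design B: Design B wins 25–15.
Copeland scores (wins − losses):
  Design D: 0 − 5 = -5
  Design G: 3 − 2 = 1
  Design F: 1 − 4 = -3
  Design C: 2 − 3 = -1
  Design A: 4 − 1 = 3
  Design B: 5 − 0 = 5
Design B has the best Copeland score.

Design B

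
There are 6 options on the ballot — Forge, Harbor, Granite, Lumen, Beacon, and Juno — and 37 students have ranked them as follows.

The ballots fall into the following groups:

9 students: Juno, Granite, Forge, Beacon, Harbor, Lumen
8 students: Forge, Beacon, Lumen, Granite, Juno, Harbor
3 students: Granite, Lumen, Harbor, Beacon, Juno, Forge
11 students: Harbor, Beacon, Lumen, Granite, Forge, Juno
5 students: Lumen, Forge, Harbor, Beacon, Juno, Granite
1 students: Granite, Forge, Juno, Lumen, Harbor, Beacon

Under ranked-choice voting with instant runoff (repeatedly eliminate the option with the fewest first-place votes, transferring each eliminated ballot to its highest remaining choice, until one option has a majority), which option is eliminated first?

Round 1: Harbor 11, Juno 9, Forge 8, Lumen 5, Granite 4, Beacon 0. Beacon has the fewest and is eliminated.
Round 2: Harbor 11, Juno 9, Forge 8, Lumen 5, Granite 4. Granite has the fewest and is eliminated.
Round 3: Harbor 11, Forge 9, Juno 9, Lumen 8. Lumen has the fewest and is eliminated.
Round 4: Forge 14, Harbor 14, Juno 9. Juno has the fewest and is eliminated.
Round 5: Forge 23, Harbor 14. Forge has a majority.

Beacon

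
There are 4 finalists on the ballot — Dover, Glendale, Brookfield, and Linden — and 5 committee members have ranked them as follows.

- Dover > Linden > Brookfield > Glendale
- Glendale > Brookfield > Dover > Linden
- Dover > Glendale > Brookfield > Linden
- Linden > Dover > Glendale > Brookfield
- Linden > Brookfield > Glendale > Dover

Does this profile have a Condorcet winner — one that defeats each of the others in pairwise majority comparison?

Head-to-head results (5 voters total):
Dover vs Glendale: Dover wins 3–2.
Dover vs Brookfield: Dover wins 3–2.
Dover vs Linden: Dover wins 3–2.
Glendale vs Brookfield: Glendale wins 3–2.
Glendale vs Linden: Linden wins 3–2.
Brookfield vs Linden: Linden wins 3–2.
Dover beats each rival — Glendale (3–2), Brookfield (3–2), Linden (3–2) — so Dover is the Condorcet winner.

Yes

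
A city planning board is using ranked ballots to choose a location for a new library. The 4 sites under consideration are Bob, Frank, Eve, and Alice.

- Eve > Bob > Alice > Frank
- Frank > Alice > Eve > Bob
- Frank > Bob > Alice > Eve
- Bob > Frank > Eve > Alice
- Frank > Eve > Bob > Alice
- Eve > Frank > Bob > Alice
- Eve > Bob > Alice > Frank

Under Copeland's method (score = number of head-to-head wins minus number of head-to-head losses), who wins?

Pairwise results:
  Bob vs Frank: Frank wins 4–3.
  Bob vs Eve: Eve wins 5–2.
  Bob vs Alice: Bob wins 6–1.
  Frank vs Eve: Frank wins 4–3.
  Frank vs Alice: Frank wins 5–2.
  Eve vs Alice: Eve wins 5–2.
Copeland scores (wins − losses):
  Bob: 1 − 2 = -1
  Frank: 3 − 0 = 3
  Eve: 2 − 1 = 1
  Alice: 0 − 3 = -3
Frank has the best Copeland score.

Frank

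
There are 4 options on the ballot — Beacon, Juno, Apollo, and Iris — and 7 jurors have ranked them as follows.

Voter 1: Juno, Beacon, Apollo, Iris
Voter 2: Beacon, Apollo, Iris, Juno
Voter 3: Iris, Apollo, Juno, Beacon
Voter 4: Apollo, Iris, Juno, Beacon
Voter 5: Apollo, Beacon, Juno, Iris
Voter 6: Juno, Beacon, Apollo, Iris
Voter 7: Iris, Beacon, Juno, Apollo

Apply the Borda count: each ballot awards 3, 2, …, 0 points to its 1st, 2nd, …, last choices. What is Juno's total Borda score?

10

Borda scores:
  Beacon: 2 + 3 + 0 + 0 + 2 + 2 + 2 = 11
  Juno: 3 + 0 + 1 + 1 + 1 + 3 + 1 = 10
  Apollo: 1 + 2 + 2 + 3 + 3 + 1 + 0 = 12
  Iris: 0 + 1 + 3 + 2 + 0 + 0 + 3 = 9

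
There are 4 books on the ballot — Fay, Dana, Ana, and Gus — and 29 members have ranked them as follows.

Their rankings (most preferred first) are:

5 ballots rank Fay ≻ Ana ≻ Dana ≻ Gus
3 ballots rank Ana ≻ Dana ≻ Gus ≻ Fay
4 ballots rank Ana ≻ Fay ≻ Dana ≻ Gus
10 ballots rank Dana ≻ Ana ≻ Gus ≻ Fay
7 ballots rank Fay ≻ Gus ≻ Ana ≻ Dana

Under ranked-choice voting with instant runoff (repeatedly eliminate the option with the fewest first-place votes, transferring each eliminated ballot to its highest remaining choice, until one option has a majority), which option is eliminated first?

Gus

Round 1: Fay 12, Dana 10, Ana 7, Gus 0. Gus has the fewest and is eliminated.
Round 2: Fay 12, Dana 10, Ana 7. Ana has the fewest and is eliminated.
Round 3: Fay 16, Dana 13. Fay has a majority.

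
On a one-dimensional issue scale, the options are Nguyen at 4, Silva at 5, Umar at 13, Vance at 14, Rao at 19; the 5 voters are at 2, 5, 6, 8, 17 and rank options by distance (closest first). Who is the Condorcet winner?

With single-peaked preferences on a line, the Condorcet winner is the candidate closest to the median voter.
The median voter (position 6) is closest to Silva at 5.
Check: Silva vs Umar — voters closer to Silva: 4 of 5.

Silva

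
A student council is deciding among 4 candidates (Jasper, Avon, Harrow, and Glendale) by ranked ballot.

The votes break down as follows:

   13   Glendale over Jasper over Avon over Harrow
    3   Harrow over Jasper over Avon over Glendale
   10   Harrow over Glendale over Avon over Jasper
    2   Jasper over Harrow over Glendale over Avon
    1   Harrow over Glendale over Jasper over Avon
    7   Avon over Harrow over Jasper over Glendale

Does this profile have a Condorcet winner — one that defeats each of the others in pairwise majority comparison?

Head-to-head results (36 voters total):
Jasper vs Avon: Jasper wins 19–17.
Jasper vs Harrow: Harrow wins 21–15.
Jasper vs Glendale: Glendale wins 24–12.
Avon vs Harrow: Avon wins 20–16.
Avon vs Glendale: Glendale wins 26–10.
Harrow vs Glendale: Harrow wins 23–13.
No candidate beats all others: Jasper beats Avon beats Harrow beats Jasper, a majority cycle.

No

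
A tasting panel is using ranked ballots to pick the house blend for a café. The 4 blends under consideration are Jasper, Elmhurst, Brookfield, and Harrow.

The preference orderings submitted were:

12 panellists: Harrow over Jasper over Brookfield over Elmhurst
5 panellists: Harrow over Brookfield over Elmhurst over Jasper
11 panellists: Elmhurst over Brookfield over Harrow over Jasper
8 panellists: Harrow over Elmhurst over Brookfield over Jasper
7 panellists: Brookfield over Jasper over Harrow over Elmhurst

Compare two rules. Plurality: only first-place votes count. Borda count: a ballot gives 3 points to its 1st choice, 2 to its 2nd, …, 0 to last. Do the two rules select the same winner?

Plurality first-place counts: Jasper 0, Elmhurst 11, Brookfield 7, Harrow 25 → Harrow.
Borda totals: Jasper 38, Elmhurst 54, Brookfield 73, Harrow 93 → Harrow.
The two rules agree on Harrow.

Yes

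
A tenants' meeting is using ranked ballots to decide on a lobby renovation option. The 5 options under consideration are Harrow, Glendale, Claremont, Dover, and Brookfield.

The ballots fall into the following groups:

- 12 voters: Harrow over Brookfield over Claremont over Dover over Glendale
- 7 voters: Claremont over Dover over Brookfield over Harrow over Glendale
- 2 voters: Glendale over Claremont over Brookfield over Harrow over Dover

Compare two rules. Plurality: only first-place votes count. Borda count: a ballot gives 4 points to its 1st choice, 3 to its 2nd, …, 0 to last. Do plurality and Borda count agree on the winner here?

Plurality first-place counts: Harrow 12, Glendale 2, Claremont 7, Dover 0, Brookfield 0 → Harrow.
Borda totals: Harrow 57, Glendale 8, Claremont 58, Dover 33, Brookfield 54 → Claremont.
The two rules disagree: plurality picks Harrow, Borda picks Claremont.

No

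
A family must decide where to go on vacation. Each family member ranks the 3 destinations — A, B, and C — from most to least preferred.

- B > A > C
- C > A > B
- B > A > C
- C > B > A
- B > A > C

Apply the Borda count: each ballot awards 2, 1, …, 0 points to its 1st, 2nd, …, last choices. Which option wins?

Borda scores:
  A: 1 + 1 + 1 + 0 + 1 = 4
  B: 2 + 0 + 2 + 1 + 2 = 7
  C: 0 + 2 + 0 + 2 + 0 = 4
B has the highest total.

B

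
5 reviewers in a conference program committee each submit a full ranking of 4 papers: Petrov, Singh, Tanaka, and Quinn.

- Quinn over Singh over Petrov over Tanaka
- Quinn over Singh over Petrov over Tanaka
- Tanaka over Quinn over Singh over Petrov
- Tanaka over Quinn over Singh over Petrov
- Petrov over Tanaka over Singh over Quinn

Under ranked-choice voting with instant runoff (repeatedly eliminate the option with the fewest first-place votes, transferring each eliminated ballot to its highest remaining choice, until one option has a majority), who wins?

Round 1: Tanaka 2, Quinn 2, Petrov 1, Singh 0. Singh has the fewest and is eliminated.
Round 2: Tanaka 2, Quinn 2, Petrov 1. Petrov has the fewest and is eliminated.
Round 3: Tanaka 3, Quinn 2. Tanaka has a majority.

Tanaka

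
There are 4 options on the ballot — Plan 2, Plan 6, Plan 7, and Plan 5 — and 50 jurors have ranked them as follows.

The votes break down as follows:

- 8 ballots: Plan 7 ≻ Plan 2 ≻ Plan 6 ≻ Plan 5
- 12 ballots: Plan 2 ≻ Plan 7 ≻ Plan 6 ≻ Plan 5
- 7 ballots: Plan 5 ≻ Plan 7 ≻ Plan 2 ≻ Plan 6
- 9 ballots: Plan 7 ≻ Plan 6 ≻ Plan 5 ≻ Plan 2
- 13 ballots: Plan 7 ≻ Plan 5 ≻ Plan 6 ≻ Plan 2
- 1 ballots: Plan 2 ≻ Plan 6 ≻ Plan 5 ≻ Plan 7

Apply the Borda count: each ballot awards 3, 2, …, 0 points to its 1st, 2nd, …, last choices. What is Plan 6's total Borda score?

53

Borda scores:
  Plan 2: 8·2 + 12·3 + 7·1 + 9·0 + 13·0 + 3 = 62
  Plan 6: 8·1 + 12·1 + 7·0 + 9·2 + 13·1 + 2 = 53
  Plan 7: 8·3 + 12·2 + 7·2 + 9·3 + 13·3 + 0 = 128
  Plan 5: 8·0 + 12·0 + 7·3 + 9·1 + 13·2 + 1 = 57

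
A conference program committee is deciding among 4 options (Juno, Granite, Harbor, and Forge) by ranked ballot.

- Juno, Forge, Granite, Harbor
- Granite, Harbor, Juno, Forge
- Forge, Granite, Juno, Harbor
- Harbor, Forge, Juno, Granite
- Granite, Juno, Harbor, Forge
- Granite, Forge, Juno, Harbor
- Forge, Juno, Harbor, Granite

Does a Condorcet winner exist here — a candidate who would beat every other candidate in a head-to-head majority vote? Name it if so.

Head-to-head results (7 voters total):
Juno vs Granite: Granite wins 4–3.
Juno vs Harbor: Juno wins 5–2.
Juno vs Forge: Forge wins 4–3.
Granite vs Harbor: Granite wins 5–2.
Granite vs Forge: Forge wins 4–3.
Harbor vs Forge: Forge wins 4–3.
Forge beats each rival — Juno (4–3), Granite (4–3), Harbor (4–3) — so Forge is the Condorcet winner.

Forge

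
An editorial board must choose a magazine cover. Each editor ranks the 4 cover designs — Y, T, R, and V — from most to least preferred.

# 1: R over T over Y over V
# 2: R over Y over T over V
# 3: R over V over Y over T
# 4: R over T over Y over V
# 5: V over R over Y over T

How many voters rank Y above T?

3

Ballots ranking Y above T: 3.
Ballots ranking T above Y: 2.
So 3 of 5 voters prefer Y to T.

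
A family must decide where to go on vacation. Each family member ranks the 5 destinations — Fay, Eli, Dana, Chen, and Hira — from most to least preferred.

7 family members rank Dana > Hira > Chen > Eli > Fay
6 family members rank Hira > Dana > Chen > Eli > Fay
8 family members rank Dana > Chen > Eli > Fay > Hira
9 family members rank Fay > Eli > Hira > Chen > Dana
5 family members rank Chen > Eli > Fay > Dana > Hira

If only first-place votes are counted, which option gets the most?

First-place vote totals:
  Fay: 9
  Eli: 0
  Dana: 15
  Chen: 5
  Hira: 6
Dana has the most first-place votes.

Dana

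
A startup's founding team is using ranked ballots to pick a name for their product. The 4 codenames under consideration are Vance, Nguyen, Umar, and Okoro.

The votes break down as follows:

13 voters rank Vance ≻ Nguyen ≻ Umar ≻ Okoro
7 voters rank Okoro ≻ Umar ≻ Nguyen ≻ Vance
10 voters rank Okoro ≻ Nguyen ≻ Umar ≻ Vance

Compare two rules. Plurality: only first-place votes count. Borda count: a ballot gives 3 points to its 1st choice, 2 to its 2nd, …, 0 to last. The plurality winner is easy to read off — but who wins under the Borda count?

Plurality first-place counts: Vance 13, Nguyen 0, Umar 0, Okoro 17 → Okoro.
Borda totals: Vance 39, Nguyen 53, Umar 37, Okoro 51 → Nguyen.

Nguyen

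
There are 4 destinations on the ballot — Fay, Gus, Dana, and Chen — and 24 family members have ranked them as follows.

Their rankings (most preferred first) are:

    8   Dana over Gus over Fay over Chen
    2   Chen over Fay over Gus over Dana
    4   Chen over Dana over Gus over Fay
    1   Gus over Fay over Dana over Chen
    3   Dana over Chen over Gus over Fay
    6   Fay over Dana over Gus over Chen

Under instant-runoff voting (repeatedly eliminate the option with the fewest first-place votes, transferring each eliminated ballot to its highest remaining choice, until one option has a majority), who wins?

Dana

Round 1: Dana 11, Fay 6, Chen 6, Gus 1. Gus has the fewest and is eliminated.
Round 2: Dana 11, Fay 7, Chen 6. Chen has the fewest and is eliminated.
Round 3: Dana 15, Fay 9. Dana has a majority.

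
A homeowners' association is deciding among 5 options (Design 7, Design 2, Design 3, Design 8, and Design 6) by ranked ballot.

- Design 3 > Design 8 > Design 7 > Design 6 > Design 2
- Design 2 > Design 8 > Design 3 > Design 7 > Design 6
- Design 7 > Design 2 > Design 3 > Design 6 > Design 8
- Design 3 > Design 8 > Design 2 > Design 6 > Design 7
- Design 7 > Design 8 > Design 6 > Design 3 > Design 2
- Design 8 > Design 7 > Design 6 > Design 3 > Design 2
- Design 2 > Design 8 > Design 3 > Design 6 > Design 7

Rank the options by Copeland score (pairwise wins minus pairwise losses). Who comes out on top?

Design 8

Pairwise results:
  Design 7 vs Design 2: Design 7 wins 4–3.
  Design 7 vs Design 3: Design 3 wins 4–3.
  Design 7 vs Design 8: Design 8 wins 5–2.
  Design 7 vs Design 6: Design 7 wins 5–2.
  Design 2 vs Design 3: Design 3 wins 4–3.
  Design 2 vs Design 8: Design 8 wins 4–3.
  Design 2 vs Design 6: Design 2 wins 4–3.
  Design 3 vs Design 8: Design 8 wins 4–3.
  Design 3 vs Design 6: Design 3 wins 5–2.
  Design 8 vs Design 6: Design 8 wins 6–1.
Copeland scores (wins − losses):
  Design 7: 2 − 2 = 0
  Design 2: 1 − 3 = -2
  Design 3: 3 − 1 = 2
  Design 8: 4 − 0 = 4
  Design 6: 0 − 4 = -4
Design 8 has the best Copeland score.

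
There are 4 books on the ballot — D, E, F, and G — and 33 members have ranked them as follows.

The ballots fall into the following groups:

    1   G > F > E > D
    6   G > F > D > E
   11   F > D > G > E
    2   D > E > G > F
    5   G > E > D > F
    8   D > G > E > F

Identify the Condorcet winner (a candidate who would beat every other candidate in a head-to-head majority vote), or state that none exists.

There is no Condorcet winner

Head-to-head results (33 voters total):
D vs E: D wins 27–6.
D vs F: F wins 18–15.
D vs G: D wins 21–12.
E vs F: F wins 18–15.
E vs G: G wins 31–2.
F vs G: G wins 22–11.
No candidate beats all others: D beats G beats F beats D, a majority cycle.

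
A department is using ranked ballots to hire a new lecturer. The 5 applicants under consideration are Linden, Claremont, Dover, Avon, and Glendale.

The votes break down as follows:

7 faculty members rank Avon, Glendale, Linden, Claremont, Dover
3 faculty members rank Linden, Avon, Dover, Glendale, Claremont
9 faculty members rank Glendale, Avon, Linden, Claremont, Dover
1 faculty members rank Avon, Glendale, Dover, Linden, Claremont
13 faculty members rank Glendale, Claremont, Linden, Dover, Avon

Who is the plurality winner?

Glendale

First-place vote totals:
  Linden: 3
  Claremont: 0
  Dover: 0
  Avon: 8
  Glendale: 22
Glendale has the most first-place votes.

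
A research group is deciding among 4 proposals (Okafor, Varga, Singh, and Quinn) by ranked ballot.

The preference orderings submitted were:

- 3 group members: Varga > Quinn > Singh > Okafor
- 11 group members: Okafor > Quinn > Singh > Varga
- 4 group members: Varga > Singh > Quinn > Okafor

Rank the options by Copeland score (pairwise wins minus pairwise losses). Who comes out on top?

Okafor

Pairwise results:
  Okafor vs Varga: Okafor wins 11–7.
  Okafor vs Singh: Okafor wins 11–7.
  Okafor vs Quinn: Okafor wins 11–7.
  Varga vs Singh: Singh wins 11–7.
  Varga vs Quinn: Quinn wins 11–7.
  Singh vs Quinn: Quinn wins 14–4.
Copeland scores (wins − losses):
  Okafor: 3 − 0 = 3
  Varga: 0 − 3 = -3
  Singh: 1 − 2 = -1
  Quinn: 2 − 1 = 1
Okafor has the best Copeland score.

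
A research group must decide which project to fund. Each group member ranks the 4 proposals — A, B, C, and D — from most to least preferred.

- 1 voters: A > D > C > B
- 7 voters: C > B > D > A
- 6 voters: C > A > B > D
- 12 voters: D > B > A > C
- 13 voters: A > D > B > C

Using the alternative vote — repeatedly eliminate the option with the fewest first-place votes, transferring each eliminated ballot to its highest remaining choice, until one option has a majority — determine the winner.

A

Round 1: A 14, C 13, D 12, B 0. B has the fewest and is eliminated.
Round 2: A 14, C 13, D 12. D has the fewest and is eliminated.
Round 3: A 26, C 13. A has a majority.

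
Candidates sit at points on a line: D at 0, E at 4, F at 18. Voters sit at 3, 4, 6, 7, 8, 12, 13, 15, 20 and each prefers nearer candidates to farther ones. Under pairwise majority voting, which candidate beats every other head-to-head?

E

With single-peaked preferences on a line, the Condorcet winner is the candidate closest to the median voter.
The median voter (position 8) is closest to E at 4.
Check: E vs D — voters closer to E: 9 of 9.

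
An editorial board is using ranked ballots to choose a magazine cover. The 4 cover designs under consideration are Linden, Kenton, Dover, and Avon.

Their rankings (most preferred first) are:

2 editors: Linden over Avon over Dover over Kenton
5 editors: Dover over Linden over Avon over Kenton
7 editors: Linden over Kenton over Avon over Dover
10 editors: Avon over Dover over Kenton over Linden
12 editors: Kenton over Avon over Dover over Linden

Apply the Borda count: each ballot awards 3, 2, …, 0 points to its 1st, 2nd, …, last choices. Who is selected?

Borda scores:
  Linden: 2·3 + 5·2 + 7·3 + 10·0 + 12·0 = 37
  Kenton: 2·0 + 5·0 + 7·2 + 10·1 + 12·3 = 60
  Dover: 2·1 + 5·3 + 7·0 + 10·2 + 12·1 = 49
  Avon: 2·2 + 5·1 + 7·1 + 10·3 + 12·2 = 70
Avon has the highest total.

Avon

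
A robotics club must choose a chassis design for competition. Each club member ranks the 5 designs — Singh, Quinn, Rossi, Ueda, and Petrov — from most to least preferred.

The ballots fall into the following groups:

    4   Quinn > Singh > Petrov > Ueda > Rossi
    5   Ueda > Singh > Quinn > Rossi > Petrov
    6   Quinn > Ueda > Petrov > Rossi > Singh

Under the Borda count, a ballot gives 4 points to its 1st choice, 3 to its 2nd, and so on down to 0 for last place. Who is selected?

Borda scores:
  Singh: 4·3 + 5·3 + 6·0 = 27
  Quinn: 4·4 + 5·2 + 6·4 = 50
  Rossi: 4·0 + 5·1 + 6·1 = 11
  Ueda: 4·1 + 5·4 + 6·3 = 42
  Petrov: 4·2 + 5·0 + 6·2 = 20
Quinn has the highest total.

Quinn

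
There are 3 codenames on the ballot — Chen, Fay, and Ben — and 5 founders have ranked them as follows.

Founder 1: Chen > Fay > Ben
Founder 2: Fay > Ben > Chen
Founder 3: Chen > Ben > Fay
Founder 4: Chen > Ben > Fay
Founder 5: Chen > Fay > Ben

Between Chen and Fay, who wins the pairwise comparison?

Ballots ranking Chen above Fay: 4.
Ballots ranking Fay above Chen: 1.
Chen wins the head-to-head, 4–1.

Chen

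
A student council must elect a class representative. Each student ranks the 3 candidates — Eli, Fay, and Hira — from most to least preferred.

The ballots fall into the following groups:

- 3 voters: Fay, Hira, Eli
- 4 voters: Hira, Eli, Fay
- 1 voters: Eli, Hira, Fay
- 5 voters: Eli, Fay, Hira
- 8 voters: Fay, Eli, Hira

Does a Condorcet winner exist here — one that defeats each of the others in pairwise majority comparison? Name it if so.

Fay

Head-to-head results (21 voters total):
Eli vs Fay: Fay wins 11–10.
Eli vs Hira: Eli wins 14–7.
Fay vs Hira: Fay wins 16–5.
Fay beats each rival — Eli (11–10), Hira (16–5) — so Fay is the Condorcet winner.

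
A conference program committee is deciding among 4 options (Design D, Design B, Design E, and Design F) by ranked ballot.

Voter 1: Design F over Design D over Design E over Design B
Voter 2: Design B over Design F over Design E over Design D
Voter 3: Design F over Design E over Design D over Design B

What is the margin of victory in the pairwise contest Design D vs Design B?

1

Ballots ranking Design D above Design B: 2.
Ballots ranking Design B above Design D: 1.
Design D wins 2–1, a margin of 1.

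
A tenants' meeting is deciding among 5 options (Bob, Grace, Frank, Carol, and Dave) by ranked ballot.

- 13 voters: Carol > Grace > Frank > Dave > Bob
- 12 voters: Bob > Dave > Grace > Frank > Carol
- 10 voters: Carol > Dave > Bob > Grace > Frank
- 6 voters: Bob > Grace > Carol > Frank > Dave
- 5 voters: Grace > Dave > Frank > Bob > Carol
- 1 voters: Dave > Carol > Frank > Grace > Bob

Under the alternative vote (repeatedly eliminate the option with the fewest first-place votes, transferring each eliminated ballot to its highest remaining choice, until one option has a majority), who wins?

Round 1: Carol 23, Bob 18, Grace 5, Dave 1, Frank 0. Frank has the fewest and is eliminated.
Round 2: Carol 23, Bob 18, Grace 5, Dave 1. Dave has the fewest and is eliminated.
Round 3: Carol 24, Bob 18, Grace 5. Carol has a majority.

Carol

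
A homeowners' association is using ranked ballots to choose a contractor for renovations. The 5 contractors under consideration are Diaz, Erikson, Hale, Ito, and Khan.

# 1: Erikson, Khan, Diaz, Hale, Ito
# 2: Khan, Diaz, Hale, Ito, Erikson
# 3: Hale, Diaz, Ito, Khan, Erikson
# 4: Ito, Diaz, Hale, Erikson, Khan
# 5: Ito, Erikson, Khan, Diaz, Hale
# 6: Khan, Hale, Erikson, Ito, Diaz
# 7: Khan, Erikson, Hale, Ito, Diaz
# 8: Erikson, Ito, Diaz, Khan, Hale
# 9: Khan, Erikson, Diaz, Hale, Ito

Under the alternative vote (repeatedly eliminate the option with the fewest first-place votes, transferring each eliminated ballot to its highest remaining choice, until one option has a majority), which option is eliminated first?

Round 1: Khan 4, Erikson 2, Ito 2, Hale 1, Diaz 0. Diaz has the fewest and is eliminated.
Round 2: Khan 4, Erikson 2, Ito 2, Hale 1. Hale has the fewest and is eliminated.
Round 3: Khan 4, Ito 3, Erikson 2. Erikson has the fewest and is eliminated.
Round 4: Khan 5, Ito 4. Khan has a majority.

Diaz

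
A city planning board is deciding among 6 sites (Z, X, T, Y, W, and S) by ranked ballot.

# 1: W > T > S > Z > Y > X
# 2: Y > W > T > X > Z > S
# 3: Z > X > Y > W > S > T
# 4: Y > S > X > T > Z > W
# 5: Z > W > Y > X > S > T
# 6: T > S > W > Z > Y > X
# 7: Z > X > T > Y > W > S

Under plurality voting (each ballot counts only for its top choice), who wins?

Z

First-place vote totals:
  Z: 3
  X: 0
  T: 1
  Y: 2
  W: 1
  S: 0
Z has the most first-place votes.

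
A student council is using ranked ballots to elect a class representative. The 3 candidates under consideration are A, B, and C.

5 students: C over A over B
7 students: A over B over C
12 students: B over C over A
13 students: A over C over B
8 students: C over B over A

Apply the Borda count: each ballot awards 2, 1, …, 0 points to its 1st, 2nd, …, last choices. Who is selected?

Borda scores:
  A: 5·1 + 7·2 + 12·0 + 13·2 + 8·0 = 45
  B: 5·0 + 7·1 + 12·2 + 13·0 + 8·1 = 39
  C: 5·2 + 7·0 + 12·1 + 13·1 + 8·2 = 51
C has the highest total.

C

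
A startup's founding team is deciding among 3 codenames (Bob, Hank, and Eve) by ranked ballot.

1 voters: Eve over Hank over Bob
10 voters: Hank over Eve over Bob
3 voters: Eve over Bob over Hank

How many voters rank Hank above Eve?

Ballots ranking Hank above Eve: 10.
Ballots ranking Eve above Hank: 1+3 = 4.
So 10 of 14 voters prefer Hank to Eve.

10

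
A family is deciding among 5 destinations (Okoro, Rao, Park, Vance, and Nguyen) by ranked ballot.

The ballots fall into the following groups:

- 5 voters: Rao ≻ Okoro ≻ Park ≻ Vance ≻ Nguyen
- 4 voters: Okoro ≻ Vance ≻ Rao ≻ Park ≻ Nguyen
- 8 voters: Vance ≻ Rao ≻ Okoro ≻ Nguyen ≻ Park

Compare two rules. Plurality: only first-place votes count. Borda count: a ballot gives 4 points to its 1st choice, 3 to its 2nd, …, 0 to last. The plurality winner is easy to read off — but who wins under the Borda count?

Plurality first-place counts: Okoro 4, Rao 5, Park 0, Vance 8, Nguyen 0 → Vance.
Borda totals: Okoro 47, Rao 52, Park 14, Vance 49, Nguyen 8 → Rao.

Rao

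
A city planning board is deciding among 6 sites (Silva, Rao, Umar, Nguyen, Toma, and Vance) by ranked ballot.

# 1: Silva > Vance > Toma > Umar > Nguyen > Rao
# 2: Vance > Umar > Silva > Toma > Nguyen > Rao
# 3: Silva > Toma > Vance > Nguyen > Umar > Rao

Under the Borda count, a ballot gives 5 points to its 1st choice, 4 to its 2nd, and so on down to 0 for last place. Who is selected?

Borda scores:
  Silva: 5 + 3 + 5 = 13
  Rao: 0 + 0 + 0 = 0
  Umar: 2 + 4 + 1 = 7
  Nguyen: 1 + 1 + 2 = 4
  Toma: 3 + 2 + 4 = 9
  Vance: 4 + 5 + 3 = 12
Silva has the highest total.

Silva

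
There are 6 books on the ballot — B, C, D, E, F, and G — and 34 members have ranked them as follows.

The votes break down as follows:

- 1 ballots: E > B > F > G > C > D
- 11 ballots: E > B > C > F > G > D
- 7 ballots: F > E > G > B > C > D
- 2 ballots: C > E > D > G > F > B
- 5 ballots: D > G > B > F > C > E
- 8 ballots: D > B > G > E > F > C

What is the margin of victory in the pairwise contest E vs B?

Ballots ranking E above B: 1+11+7+2 = 21.
Ballots ranking B above E: 5+8 = 13.
E wins 21–13, a margin of 8.

8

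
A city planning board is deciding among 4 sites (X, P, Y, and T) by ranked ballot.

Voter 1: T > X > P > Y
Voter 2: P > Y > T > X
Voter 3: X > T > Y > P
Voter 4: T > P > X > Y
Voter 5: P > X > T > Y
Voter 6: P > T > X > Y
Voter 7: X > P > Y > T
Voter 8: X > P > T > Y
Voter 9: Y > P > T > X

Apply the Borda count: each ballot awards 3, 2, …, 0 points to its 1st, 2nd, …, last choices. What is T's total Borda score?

Borda scores:
  X: 2 + 0 + 3 + 1 + 2 + 1 + 3 + 3 + 0 = 15
  P: 1 + 3 + 0 + 2 + 3 + 3 + 2 + 2 + 2 = 18
  Y: 0 + 2 + 1 + 0 + 0 + 0 + 1 + 0 + 3 = 7
  T: 3 + 1 + 2 + 3 + 1 + 2 + 0 + 1 + 1 = 14

14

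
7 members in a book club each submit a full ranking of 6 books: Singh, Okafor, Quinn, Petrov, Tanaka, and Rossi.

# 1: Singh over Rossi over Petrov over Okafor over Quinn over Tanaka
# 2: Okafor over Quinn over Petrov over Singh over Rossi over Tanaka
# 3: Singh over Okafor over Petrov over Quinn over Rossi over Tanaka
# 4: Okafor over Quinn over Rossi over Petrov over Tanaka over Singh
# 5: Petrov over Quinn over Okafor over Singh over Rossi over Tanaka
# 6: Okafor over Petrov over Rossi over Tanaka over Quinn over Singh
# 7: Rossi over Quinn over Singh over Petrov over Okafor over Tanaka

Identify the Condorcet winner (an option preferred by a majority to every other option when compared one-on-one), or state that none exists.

Head-to-head results (7 voters total):
Singh vs Okafor: Okafor wins 4–3.
Singh vs Quinn: Quinn wins 5–2.
Singh vs Petrov: Petrov wins 4–3.
Singh vs Tanaka: Singh wins 5–2.
Singh vs Rossi: Singh wins 4–3.
Okafor vs Quinn: Okafor wins 5–2.
Okafor vs Petrov: Okafor wins 4–3.
Okafor vs Tanaka: Okafor wins 7–0.
Okafor vs Rossi: Okafor wins 5–2.
Quinn vs Petrov: Petrov wins 4–3.
Quinn vs Tanaka: Quinn wins 6–1.
Quinn vs Rossi: Quinn wins 4–3.
Petrov vs Tanaka: Petrov wins 7–0.
Petrov vs Rossi: Petrov wins 4–3.
Tanaka vs Rossi: Rossi wins 7–0.
Okafor beats each rival — Singh (4–3), Quinn (5–2), Petrov (4–3), Tanaka (7–0), Rossi (5–2) — so Okafor is the Condorcet winner.

Okafor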